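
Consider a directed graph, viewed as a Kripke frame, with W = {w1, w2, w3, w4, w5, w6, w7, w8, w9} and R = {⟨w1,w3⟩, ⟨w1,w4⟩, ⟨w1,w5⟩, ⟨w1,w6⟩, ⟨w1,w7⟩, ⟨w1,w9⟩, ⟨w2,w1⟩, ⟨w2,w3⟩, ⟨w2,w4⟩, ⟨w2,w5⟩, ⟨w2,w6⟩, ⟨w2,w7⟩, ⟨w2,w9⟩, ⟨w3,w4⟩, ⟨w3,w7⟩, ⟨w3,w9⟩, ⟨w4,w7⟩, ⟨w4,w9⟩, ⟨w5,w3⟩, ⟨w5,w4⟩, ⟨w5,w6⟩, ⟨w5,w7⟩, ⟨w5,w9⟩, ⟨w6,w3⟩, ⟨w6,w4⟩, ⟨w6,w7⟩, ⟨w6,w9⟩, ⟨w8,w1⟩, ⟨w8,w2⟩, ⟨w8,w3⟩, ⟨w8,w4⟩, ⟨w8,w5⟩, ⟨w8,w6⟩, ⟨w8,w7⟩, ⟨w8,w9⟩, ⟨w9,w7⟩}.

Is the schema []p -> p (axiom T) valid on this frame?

By correspondence theory, T is valid on a frame iff R is reflexive.
Reflexive: no — w1 is not related to itself.

No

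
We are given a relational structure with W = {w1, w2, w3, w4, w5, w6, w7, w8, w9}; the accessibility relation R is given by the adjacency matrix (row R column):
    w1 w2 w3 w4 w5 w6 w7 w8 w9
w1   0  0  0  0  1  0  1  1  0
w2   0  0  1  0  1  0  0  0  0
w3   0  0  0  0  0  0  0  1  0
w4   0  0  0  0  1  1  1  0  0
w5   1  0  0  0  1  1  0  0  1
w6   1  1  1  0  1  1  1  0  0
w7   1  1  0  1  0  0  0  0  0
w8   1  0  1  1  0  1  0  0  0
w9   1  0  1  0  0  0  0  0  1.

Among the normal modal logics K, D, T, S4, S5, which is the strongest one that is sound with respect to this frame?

Serial (axiom D): yes — every world has a successor (e.g. w1 R w5).
Reflexive (axiom T): no — w1 is not related to itself.
Transitive (axiom 4): no — w1 R w5 and w5 R w6, but not w1 R w6.
Euclidean (axiom 5): no — w1 R w5 and w1 R w7, but not w5 R w7.
So F validates K, D; T would additionally require R to be reflexive. The strongest is D.

D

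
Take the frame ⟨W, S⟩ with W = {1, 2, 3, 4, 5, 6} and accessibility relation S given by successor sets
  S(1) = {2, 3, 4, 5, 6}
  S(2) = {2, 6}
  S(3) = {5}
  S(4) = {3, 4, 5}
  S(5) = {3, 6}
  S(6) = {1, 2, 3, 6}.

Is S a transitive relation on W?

Transitive: no — 2 S 6 and 6 S 1, but not 2 S 1.

No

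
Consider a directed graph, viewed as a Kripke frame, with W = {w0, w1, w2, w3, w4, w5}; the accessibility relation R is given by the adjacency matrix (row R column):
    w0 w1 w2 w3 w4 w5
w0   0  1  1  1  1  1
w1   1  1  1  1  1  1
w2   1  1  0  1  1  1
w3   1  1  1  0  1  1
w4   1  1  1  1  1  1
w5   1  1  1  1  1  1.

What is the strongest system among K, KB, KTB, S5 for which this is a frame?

Symmetric (axiom B): yes — every pair in R has its reverse in R.
Reflexive (axiom T): no — w0 is not related to itself.
Euclidean (axiom 5): no — w0 R w2 and w0 R w2, but not w2 R w2.
So F validates K, KB; KTB would additionally require R to be reflexive. The strongest is KB.

KB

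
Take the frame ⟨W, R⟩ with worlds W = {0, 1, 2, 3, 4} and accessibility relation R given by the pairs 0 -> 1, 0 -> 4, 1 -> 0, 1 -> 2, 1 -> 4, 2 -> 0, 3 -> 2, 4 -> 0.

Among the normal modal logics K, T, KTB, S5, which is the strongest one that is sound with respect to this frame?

Reflexive (axiom T): no — 0 is not related to itself.
Symmetric (axiom B): no — 1 R 2 but not 2 R 1.
Euclidean (axiom 5): no — 0 R 4 and 0 R 1, but not 4 R 1.
So F validates K; T would additionally require R to be reflexive. The strongest is K.

K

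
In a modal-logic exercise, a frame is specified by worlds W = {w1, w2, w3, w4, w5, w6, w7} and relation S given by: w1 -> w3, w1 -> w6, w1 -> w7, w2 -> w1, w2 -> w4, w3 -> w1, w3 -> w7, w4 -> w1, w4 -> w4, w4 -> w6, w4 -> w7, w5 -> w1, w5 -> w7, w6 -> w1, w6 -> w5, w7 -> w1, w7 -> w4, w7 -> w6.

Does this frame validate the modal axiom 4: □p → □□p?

No

By correspondence theory, 4 is valid on a frame iff S is transitive.
Transitive: no — w1 S w6 and w6 S w5, but not w1 S w5.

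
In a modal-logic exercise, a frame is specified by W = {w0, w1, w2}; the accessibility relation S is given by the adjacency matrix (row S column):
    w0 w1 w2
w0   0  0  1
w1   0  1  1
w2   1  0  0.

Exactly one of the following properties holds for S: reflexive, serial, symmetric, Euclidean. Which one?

serial

Reflexive: no — w0 is not related to itself.
Serial: yes — every world has a successor (e.g. w0 S w2).
Symmetric: no — w1 S w2 but not w2 S w1.
Euclidean: no — w0 S w2 and w0 S w2, but not w2 S w2.
Only serial holds.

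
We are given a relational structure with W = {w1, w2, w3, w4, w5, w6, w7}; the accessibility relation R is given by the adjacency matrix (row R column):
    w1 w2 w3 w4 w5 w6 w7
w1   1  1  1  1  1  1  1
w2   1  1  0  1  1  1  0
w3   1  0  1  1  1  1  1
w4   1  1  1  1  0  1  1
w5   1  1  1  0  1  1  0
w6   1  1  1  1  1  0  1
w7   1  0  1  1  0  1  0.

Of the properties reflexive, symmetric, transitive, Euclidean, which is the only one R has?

symmetric

Reflexive: no — w6 is not related to itself.
Symmetric: yes — every pair in R has its reverse in R.
Transitive: no — w2 R w1 and w1 R w3, but not w2 R w3.
Euclidean: no — w1 R w2 and w1 R w3, but not w2 R w3.
Only symmetric holds.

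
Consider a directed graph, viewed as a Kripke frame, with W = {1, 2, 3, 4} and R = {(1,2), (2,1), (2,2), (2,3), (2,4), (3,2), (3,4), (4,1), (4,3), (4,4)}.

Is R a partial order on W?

No

Reflexive: no — 1 is not related to itself.
Transitive: no — 1 R 2 and 2 R 3, but not 1 R 3.
Antisymmetric: no — 1 R 2 and 2 R 1 with 1 ≠ 2.
So R is not a partial order.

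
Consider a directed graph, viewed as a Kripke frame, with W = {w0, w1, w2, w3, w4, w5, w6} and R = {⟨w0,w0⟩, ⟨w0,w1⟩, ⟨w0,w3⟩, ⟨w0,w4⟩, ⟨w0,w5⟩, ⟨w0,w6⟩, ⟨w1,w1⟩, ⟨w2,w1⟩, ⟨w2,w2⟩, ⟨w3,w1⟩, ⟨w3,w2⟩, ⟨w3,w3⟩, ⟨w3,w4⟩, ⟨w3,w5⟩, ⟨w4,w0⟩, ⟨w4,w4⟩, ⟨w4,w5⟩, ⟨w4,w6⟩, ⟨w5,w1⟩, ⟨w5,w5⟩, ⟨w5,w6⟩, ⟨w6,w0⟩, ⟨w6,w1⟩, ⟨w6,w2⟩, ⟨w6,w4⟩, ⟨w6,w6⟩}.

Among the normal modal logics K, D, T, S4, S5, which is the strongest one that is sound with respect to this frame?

Serial (axiom D): yes — every world has a successor (e.g. w0 R w0).
Reflexive (axiom T): yes — every world is R-related to itself.
Transitive (axiom 4): no — w0 R w3 and w3 R w2, but not w0 R w2.
Euclidean (axiom 5): no — w0 R w1 and w0 R w3, but not w1 R w3.
So F validates K, D, T; S4 would additionally require R to be transitive. The strongest is T.

T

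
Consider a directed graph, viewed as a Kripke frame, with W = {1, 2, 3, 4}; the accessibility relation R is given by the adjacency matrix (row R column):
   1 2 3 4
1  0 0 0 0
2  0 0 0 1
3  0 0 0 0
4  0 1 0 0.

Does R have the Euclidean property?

No

Euclidean: no — 2 R 4 and 2 R 4, but not 4 R 4.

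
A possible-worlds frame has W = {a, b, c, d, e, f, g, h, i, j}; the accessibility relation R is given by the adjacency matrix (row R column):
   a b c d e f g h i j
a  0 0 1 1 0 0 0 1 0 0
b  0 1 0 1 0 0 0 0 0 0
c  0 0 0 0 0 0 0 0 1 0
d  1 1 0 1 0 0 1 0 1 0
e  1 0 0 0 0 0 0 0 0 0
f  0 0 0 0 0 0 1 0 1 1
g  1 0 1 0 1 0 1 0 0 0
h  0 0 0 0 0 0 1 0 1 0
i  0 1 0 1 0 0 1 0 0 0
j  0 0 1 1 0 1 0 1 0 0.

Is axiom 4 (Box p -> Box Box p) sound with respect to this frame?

By correspondence theory, 4 is valid on a frame iff R is transitive.
Transitive: no — a R c and c R i, but not a R i.

No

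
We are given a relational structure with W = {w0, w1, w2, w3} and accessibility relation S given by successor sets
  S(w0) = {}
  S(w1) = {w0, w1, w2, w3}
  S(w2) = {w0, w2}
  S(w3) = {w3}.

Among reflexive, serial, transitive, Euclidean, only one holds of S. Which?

transitive

Reflexive: no — w0 is not related to itself.
Serial: no — w0 has no S-successor.
Transitive: yes — every two-step S-path is closed by a direct edge.
Euclidean: no — w1 S w0 and w1 S w2, but not w0 S w2.
Only transitive holds.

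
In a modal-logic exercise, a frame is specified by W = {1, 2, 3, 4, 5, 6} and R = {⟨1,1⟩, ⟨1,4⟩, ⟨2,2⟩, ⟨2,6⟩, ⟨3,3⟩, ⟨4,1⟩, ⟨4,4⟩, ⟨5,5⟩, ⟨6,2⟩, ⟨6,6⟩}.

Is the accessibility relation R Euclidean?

Yes

Euclidean: yes — any two successors of a common world are R-related.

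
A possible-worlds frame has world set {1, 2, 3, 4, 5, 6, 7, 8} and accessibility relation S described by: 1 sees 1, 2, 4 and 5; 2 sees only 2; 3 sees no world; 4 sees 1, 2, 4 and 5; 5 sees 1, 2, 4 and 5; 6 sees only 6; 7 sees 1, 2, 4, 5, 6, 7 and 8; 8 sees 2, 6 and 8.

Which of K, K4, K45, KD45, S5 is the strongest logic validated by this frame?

Transitive (axiom 4): yes — every two-step S-path is closed by a direct edge.
Euclidean (axiom 5): no — 1 S 2 and 1 S 4, but not 2 S 4.
Serial (axiom D): no — 3 has no S-successor.
Reflexive (axiom T): no — 3 is not related to itself.
So F validates K, K4; K45 would additionally require S to be Euclidean. The strongest is K4.

K4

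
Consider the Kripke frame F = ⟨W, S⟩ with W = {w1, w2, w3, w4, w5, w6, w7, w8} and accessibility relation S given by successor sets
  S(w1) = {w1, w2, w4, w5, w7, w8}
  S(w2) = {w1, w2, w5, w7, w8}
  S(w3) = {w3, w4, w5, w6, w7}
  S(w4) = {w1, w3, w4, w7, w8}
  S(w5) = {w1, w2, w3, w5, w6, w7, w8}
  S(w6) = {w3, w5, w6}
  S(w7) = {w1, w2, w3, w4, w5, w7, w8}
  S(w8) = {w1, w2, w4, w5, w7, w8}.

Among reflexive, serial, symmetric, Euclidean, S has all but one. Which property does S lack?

Reflexive: yes — every world is S-related to itself.
Serial: yes — every world has a successor (e.g. w1 S w1).
Symmetric: yes — every pair in S has its reverse in S.
Euclidean: no — w1 S w2 and w1 S w4, but not w2 S w4.
Only Euclidean fails.

Euclidean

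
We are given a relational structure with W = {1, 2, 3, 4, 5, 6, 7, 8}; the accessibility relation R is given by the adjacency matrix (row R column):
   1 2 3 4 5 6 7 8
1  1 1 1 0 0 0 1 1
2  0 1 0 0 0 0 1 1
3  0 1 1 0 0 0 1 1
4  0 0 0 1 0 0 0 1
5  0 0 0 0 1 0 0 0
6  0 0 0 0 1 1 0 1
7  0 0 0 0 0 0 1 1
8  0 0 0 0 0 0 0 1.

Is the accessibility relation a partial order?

Reflexive: yes — every world is R-related to itself.
Transitive: yes — every two-step R-path is closed by a direct edge.
Antisymmetric: yes — no distinct pair is related both ways.
So R is a partial order.

Yes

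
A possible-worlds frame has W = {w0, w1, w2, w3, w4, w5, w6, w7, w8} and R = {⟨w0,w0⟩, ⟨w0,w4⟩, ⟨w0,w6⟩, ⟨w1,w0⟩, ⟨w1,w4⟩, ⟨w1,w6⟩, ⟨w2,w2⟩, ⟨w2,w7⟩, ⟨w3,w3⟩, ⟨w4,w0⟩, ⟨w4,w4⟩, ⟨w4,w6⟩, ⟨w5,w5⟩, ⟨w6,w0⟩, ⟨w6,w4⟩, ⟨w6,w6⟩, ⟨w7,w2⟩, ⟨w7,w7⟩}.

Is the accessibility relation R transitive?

Transitive: yes — every two-step R-path is closed by a direct edge.

Yes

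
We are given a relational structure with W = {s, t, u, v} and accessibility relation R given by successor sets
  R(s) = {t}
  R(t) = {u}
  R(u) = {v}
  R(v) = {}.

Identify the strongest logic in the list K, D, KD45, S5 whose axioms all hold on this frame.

K

Serial (axiom D): no — v has no R-successor.
Euclidean (axiom 5): no — s R t and s R t, but not t R t.
Transitive (axiom 4): no — s R t and t R u, but not s R u.
Reflexive (axiom T): no — s is not related to itself.
So F validates K; D would additionally require R to be serial. The strongest is K.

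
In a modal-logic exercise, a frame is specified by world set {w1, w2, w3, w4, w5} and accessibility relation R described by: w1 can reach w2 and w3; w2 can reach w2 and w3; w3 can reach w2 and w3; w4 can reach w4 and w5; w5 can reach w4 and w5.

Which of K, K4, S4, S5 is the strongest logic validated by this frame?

K4

Transitive (axiom 4): yes — every two-step R-path is closed by a direct edge.
Reflexive (axiom T): no — w1 is not related to itself.
Euclidean (axiom 5): yes — any two successors of a common world are R-related.
So F validates K, K4; S4 would additionally require R to be reflexive. The strongest is K4.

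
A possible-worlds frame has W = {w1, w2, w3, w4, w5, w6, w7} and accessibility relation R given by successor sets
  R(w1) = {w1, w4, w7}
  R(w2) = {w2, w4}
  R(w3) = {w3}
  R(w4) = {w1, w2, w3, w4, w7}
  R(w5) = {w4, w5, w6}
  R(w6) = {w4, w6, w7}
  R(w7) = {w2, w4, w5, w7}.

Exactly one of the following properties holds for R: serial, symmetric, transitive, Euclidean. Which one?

serial

Serial: yes — every world has a successor (e.g. w1 R w1).
Symmetric: no — w1 R w7 but not w7 R w1.
Transitive: no — w1 R w4 and w4 R w2, but not w1 R w2.
Euclidean: no — w4 R w1 and w4 R w2, but not w1 R w2.
Only serial holds.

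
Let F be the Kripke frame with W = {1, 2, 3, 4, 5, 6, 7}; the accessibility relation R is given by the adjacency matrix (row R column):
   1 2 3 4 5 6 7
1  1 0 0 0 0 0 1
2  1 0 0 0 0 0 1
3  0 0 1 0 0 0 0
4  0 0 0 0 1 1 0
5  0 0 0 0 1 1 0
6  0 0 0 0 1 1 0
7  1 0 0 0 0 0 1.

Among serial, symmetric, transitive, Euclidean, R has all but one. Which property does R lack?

Serial: yes — every world has a successor (e.g. 1 R 1).
Symmetric: no — 2 R 1 but not 1 R 2.
Transitive: yes — every two-step R-path is closed by a direct edge.
Euclidean: yes — any two successors of a common world are R-related.
Only symmetric fails.

symmetric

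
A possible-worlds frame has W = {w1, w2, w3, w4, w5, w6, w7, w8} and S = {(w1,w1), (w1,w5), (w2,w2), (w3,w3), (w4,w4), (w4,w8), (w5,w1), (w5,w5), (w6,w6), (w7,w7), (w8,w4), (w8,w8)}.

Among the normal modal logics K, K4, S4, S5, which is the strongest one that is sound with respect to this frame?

S5

Transitive (axiom 4): yes — every two-step S-path is closed by a direct edge.
Reflexive (axiom T): yes — every world is S-related to itself.
Euclidean (axiom 5): yes — any two successors of a common world are S-related.
So F validates K, K4, S4, S5. The strongest is S5.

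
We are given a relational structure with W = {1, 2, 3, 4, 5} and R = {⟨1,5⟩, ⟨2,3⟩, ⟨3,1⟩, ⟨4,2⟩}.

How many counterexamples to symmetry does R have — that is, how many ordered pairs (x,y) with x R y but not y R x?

Enumerating: (1,5), (2,3), (3,1), (4,2).

4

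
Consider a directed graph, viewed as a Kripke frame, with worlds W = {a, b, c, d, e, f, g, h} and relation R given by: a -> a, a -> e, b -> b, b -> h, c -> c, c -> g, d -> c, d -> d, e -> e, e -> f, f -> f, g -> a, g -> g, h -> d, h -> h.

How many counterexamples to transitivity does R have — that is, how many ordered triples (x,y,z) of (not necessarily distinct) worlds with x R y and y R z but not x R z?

Enumerating: (a,e,f), (b,h,d), (c,g,a), (d,c,g), (g,a,e), (h,d,c).

6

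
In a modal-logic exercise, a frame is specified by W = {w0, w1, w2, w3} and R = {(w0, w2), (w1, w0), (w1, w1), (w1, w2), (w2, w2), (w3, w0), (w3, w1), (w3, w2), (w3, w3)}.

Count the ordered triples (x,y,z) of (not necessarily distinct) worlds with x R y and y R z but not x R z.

R is transitive; there are no such tuples.

0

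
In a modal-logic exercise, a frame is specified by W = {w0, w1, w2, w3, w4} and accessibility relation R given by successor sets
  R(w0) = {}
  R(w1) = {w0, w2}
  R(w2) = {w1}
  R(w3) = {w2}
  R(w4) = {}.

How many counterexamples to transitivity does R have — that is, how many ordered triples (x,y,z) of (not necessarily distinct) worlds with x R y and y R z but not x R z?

4

Enumerating: (w1,w2,w1), (w2,w1,w0), (w2,w1,w2), (w3,w2,w1).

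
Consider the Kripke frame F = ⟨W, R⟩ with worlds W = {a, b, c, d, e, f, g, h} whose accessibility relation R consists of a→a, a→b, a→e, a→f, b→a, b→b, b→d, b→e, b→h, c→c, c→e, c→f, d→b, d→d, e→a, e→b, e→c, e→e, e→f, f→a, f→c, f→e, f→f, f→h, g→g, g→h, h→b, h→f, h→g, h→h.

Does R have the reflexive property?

Yes

Reflexive: yes — every world is R-related to itself.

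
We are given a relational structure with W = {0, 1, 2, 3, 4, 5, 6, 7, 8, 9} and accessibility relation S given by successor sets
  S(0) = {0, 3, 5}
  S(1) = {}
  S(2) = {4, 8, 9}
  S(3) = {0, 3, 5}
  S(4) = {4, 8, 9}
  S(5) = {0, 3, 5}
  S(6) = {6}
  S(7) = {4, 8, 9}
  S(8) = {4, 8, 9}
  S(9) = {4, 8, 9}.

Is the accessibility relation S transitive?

Yes

Transitive: yes — every two-step S-path is closed by a direct edge.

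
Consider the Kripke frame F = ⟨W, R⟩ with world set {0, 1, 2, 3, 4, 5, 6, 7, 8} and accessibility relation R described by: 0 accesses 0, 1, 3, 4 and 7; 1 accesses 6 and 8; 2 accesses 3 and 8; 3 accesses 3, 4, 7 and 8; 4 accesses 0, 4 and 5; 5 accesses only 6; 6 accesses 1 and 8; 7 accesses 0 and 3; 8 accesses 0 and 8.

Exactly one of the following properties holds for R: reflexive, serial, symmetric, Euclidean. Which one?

Reflexive: no — 1 is not related to itself.
Serial: yes — every world has a successor (e.g. 0 R 0).
Symmetric: no — 0 R 1 but not 1 R 0.
Euclidean: no — 0 R 1 and 0 R 3, but not 1 R 3.
Only serial holds.

serial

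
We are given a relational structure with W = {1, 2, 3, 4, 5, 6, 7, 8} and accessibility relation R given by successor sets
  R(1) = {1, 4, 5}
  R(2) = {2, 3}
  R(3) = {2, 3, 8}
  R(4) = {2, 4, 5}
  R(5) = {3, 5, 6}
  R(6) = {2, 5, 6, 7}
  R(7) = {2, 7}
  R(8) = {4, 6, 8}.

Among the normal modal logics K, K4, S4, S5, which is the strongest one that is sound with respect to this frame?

K

Transitive (axiom 4): no — 1 R 4 and 4 R 2, but not 1 R 2.
Reflexive (axiom T): yes — every world is R-related to itself.
Euclidean (axiom 5): no — 1 R 5 and 1 R 4, but not 5 R 4.
So F validates K; K4 would additionally require R to be transitive. The strongest is K.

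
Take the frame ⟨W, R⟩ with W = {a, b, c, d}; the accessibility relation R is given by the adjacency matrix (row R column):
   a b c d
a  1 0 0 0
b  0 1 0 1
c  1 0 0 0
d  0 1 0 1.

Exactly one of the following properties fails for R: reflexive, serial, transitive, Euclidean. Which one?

reflexive

Reflexive: no — c is not related to itself.
Serial: yes — every world has a successor (e.g. a R a).
Transitive: yes — every two-step R-path is closed by a direct edge.
Euclidean: yes — any two successors of a common world are R-related.
Only reflexive fails.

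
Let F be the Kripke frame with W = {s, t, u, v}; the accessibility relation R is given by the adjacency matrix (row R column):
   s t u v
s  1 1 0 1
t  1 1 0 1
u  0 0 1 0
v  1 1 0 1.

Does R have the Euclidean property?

Euclidean: yes — any two successors of a common world are R-related.

Yes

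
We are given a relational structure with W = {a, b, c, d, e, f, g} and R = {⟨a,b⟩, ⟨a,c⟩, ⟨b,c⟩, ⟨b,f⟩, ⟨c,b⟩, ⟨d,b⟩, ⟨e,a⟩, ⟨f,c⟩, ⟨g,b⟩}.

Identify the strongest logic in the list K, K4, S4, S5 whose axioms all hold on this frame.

Transitive (axiom 4): no — a R b and b R f, but not a R f.
Reflexive (axiom T): no — a is not related to itself.
Euclidean (axiom 5): no — b R c and b R f, but not c R f.
So F validates K; K4 would additionally require R to be transitive. The strongest is K.

K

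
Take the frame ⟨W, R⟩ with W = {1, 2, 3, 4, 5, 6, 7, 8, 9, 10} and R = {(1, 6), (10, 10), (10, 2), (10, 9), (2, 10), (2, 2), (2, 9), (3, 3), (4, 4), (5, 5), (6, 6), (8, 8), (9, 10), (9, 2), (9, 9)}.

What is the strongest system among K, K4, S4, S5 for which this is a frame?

K4

Transitive (axiom 4): yes — every two-step R-path is closed by a direct edge.
Reflexive (axiom T): no — 1 is not related to itself.
Euclidean (axiom 5): yes — any two successors of a common world are R-related.
So F validates K, K4; S4 would additionally require R to be reflexive. The strongest is K4.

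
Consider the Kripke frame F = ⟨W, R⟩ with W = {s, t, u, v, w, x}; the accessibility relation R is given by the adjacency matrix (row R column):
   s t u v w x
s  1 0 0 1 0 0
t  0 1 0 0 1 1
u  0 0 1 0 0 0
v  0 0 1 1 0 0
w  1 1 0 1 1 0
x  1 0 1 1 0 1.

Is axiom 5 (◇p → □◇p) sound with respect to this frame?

No

The schema 5 characterises exactly the Euclidean frames.
Euclidean: no — t R w and t R x, but not w R x.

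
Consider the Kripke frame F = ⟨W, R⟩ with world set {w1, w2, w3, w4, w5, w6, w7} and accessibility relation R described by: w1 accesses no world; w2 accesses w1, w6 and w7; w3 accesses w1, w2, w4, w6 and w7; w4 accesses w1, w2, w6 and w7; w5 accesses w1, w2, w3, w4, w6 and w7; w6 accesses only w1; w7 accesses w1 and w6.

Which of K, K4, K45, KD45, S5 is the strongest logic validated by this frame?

K4

Transitive (axiom 4): yes — every two-step R-path is closed by a direct edge.
Euclidean (axiom 5): no — w2 R w1 and w2 R w6, but not w1 R w6.
Serial (axiom D): no — w1 has no R-successor.
Reflexive (axiom T): no — w1 is not related to itself.
So F validates K, K4; K45 would additionally require R to be Euclidean. The strongest is K4.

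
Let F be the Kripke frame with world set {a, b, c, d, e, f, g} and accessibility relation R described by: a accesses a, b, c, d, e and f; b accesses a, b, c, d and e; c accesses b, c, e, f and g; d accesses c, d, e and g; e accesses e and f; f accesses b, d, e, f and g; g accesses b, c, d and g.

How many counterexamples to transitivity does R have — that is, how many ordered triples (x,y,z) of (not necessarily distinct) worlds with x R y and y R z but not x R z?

Enumerating: (a,c,g), (a,d,g), (a,f,g), (b,a,f), (b,c,f), (b,c,g), (b,d,g), (b,e,f), (c,b,a), (c,b,d), (c,f,d), (c,g,d), … and 16 more.
Total: 28.

28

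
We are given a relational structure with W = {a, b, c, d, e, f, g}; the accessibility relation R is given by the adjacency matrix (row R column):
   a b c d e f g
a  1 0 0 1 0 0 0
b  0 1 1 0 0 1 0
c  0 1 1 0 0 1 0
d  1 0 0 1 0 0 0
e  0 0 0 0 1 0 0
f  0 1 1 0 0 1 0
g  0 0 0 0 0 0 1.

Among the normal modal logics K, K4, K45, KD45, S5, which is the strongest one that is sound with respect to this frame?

S5

Transitive (axiom 4): yes — every two-step R-path is closed by a direct edge.
Euclidean (axiom 5): yes — any two successors of a common world are R-related.
Serial (axiom D): yes — every world has a successor (e.g. a R a).
Reflexive (axiom T): yes — every world is R-related to itself.
So F validates K, K4, K45, KD45, S5. The strongest is S5.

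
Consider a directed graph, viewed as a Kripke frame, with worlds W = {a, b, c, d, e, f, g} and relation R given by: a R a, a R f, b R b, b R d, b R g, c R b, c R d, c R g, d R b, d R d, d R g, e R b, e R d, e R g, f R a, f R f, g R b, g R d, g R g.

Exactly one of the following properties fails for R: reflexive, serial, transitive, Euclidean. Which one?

Reflexive: no — c is not related to itself.
Serial: yes — every world has a successor (e.g. a R a).
Transitive: yes — every two-step R-path is closed by a direct edge.
Euclidean: yes — any two successors of a common world are R-related.
Only reflexive fails.

reflexive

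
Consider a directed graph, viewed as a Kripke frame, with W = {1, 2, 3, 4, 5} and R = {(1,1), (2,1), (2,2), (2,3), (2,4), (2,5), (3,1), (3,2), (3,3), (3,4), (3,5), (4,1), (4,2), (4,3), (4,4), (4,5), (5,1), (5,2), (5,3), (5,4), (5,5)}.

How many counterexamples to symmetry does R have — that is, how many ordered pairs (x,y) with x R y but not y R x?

Enumerating: (2,1), (3,1), (4,1), (5,1).

4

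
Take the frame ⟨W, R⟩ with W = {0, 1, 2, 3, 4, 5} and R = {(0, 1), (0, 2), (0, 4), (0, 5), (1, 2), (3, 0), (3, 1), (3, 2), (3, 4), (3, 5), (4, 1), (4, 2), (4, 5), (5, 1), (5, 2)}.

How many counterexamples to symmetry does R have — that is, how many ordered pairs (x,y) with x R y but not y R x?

Enumerating: (0,1), (0,2), (0,4), (0,5), (1,2), (3,0), (3,1), (3,2), (3,4), (3,5), (4,1), (4,2), (4,5), (5,1), (5,2).

15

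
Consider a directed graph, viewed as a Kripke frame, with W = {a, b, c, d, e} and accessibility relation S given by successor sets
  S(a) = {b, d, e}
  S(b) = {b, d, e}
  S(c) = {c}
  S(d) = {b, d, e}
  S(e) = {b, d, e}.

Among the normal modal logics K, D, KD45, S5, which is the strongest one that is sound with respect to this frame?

Serial (axiom D): yes — every world has a successor (e.g. a S b).
Euclidean (axiom 5): yes — any two successors of a common world are S-related.
Transitive (axiom 4): yes — every two-step S-path is closed by a direct edge.
Reflexive (axiom T): no — a is not related to itself.
So F validates K, D, KD45; S5 would additionally require S to be reflexive. The strongest is KD45.

KD45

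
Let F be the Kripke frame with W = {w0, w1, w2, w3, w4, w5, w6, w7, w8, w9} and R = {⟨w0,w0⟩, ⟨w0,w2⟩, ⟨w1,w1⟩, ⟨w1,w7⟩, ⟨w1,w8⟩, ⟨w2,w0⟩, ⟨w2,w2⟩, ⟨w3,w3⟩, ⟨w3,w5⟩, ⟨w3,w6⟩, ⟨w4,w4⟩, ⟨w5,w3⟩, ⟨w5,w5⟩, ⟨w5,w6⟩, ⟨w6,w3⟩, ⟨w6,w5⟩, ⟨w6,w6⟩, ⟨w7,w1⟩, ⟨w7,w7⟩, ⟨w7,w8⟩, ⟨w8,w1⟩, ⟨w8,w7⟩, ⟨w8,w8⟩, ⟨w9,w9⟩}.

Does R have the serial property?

Serial: yes — every world has a successor (e.g. w0 R w0).

Yes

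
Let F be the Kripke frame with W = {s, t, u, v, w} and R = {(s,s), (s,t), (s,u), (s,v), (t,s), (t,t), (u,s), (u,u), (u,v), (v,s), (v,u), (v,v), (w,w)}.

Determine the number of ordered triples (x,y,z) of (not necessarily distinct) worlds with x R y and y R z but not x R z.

4

Enumerating: (t,s,u), (t,s,v), (u,s,t), (v,s,t).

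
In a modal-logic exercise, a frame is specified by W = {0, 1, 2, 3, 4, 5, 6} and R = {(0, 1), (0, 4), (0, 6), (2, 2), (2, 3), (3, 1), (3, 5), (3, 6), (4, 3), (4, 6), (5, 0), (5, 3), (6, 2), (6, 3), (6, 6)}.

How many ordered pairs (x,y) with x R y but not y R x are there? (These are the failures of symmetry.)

9

Enumerating: (0,1), (0,4), (0,6), (2,3), (3,1), (4,3), (4,6), (5,0), (6,2).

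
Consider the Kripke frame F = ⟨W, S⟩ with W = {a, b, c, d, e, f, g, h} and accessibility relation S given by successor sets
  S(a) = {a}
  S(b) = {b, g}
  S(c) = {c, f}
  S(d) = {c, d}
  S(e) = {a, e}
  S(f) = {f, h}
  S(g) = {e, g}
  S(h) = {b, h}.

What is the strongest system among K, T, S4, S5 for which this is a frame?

T

Reflexive (axiom T): yes — every world is S-related to itself.
Transitive (axiom 4): no — b S g and g S e, but not b S e.
Euclidean (axiom 5): no — b S g and b S b, but not g S b.
So F validates K, T; S4 would additionally require S to be transitive. The strongest is T.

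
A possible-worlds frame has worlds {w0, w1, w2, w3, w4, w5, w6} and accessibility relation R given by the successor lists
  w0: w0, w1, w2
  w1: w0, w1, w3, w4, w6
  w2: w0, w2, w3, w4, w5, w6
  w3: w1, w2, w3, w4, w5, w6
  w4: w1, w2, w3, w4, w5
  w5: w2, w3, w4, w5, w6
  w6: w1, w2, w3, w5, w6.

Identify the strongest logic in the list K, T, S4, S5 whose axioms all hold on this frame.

T

Reflexive (axiom T): yes — every world is R-related to itself.
Transitive (axiom 4): no — w0 R w1 and w1 R w3, but not w0 R w3.
Euclidean (axiom 5): no — w0 R w1 and w0 R w2, but not w1 R w2.
So F validates K, T; S4 would additionally require R to be transitive. The strongest is T.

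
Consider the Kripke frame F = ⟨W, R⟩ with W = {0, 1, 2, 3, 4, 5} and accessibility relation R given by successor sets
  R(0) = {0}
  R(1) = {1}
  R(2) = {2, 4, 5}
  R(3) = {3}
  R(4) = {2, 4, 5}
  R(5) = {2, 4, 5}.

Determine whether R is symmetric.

Symmetric: yes — every pair in R has its reverse in R.

Yes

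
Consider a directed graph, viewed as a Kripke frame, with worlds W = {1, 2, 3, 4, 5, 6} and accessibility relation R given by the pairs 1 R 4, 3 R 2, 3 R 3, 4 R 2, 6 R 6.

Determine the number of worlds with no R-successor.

2

Enumerating: 2, 5.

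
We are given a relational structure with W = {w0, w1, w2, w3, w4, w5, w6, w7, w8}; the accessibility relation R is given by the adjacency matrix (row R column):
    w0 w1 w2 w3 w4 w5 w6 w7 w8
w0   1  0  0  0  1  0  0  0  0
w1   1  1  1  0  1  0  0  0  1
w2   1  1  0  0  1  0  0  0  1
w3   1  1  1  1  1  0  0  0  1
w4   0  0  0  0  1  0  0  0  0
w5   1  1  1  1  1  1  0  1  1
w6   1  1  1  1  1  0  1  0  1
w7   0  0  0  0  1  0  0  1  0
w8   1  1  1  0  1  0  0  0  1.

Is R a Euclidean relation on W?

No

Euclidean: no — w1 R w0 and w1 R w2, but not w0 R w2.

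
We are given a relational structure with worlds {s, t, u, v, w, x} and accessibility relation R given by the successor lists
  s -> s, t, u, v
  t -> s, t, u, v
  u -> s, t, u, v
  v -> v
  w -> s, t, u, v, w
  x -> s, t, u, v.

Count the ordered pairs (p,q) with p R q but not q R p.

Enumerating: (s,v), (t,v), (u,v), (w,s), (w,t), (w,u), (w,v), (x,s), (x,t), (x,u), (x,v).

11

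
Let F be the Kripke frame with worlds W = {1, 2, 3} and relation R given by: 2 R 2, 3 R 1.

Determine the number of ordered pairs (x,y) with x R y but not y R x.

Enumerating: (3,1).

1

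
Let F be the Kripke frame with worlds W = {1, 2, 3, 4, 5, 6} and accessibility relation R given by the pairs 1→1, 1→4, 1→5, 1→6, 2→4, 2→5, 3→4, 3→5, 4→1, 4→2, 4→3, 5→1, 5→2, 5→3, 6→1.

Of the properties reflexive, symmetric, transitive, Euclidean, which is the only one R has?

Reflexive: no — 2 is not related to itself.
Symmetric: yes — every pair in R has its reverse in R.
Transitive: no — 1 R 4 and 4 R 2, but not 1 R 2.
Euclidean: no — 1 R 4 and 1 R 5, but not 4 R 5.
Only symmetric holds.

symmetric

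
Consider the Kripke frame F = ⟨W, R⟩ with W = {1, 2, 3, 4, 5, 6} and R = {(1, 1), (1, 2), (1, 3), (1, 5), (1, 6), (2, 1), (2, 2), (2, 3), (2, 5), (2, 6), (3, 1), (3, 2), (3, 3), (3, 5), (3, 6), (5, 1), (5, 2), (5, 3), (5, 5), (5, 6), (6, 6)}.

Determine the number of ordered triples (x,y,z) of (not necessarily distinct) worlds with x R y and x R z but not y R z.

16

Enumerating: (1,6,1), (1,6,2), (1,6,3), (1,6,5), (2,6,1), (2,6,2), (2,6,3), (2,6,5), (3,6,1), (3,6,2), (3,6,3), (3,6,5), (5,6,1), (5,6,2), (5,6,3), (5,6,5).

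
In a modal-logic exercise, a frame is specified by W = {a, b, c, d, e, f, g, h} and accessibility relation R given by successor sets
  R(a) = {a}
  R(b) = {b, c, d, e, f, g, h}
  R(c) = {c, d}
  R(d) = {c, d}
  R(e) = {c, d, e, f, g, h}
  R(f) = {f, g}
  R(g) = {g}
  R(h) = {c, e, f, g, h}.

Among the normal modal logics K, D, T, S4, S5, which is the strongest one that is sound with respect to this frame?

T

Serial (axiom D): yes — every world has a successor (e.g. a R a).
Reflexive (axiom T): yes — every world is R-related to itself.
Transitive (axiom 4): no — h R c and c R d, but not h R d.
Euclidean (axiom 5): no — b R c and b R e, but not c R e.
So F validates K, D, T; S4 would additionally require R to be transitive. The strongest is T.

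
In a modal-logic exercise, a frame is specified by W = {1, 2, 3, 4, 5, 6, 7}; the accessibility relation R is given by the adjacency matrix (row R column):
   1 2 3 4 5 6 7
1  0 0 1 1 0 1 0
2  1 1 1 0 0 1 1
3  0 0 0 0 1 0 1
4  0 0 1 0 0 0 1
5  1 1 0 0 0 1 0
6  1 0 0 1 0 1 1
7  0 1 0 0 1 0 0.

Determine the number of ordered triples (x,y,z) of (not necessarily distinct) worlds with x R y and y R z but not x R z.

32

Enumerating: (1,3,5), (1,3,7), (1,4,7), (1,6,1), (1,6,7), (2,1,4), (2,3,5), (2,6,4), (2,7,5), (3,5,1), (3,5,2), (3,5,6), … and 20 more.
Total: 32.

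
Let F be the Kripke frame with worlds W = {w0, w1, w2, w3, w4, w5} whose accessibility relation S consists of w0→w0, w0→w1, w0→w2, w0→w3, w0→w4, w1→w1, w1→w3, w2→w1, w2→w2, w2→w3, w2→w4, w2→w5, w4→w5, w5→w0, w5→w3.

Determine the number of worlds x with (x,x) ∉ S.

Enumerating: w3, w4, w5.

3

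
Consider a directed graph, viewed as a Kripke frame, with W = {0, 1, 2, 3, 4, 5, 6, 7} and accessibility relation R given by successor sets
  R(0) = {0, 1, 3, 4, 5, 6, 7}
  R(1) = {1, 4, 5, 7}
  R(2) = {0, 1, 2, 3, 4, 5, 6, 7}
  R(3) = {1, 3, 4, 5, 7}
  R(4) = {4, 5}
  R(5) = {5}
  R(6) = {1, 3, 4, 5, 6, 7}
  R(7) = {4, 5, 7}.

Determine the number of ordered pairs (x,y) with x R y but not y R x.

28

Enumerating: (0,1), (0,3), (0,4), (0,5), (0,6), (0,7), (1,4), (1,5), (1,7), (2,0), (2,1), (2,3), … and 16 more.
Total: 28.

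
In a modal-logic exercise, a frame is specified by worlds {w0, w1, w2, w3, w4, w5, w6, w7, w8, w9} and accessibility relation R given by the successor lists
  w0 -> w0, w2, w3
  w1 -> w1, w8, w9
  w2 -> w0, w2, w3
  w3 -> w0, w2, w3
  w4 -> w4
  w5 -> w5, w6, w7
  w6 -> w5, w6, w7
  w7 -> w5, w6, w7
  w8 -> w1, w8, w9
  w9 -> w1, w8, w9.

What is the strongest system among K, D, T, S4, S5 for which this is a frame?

Serial (axiom D): yes — every world has a successor (e.g. w0 R w0).
Reflexive (axiom T): yes — every world is R-related to itself.
Transitive (axiom 4): yes — every two-step R-path is closed by a direct edge.
Euclidean (axiom 5): yes — any two successors of a common world are R-related.
So F validates K, D, T, S4, S5. The strongest is S5.

S5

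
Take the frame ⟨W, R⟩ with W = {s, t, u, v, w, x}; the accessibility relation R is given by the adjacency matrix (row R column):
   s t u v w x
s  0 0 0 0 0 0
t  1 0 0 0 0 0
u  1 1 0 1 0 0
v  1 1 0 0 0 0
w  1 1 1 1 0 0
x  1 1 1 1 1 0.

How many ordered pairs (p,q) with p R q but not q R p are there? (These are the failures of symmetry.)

15

Enumerating: (t,s), (u,s), (u,t), (u,v), (v,s), (v,t), (w,s), (w,t), (w,u), (w,v), (x,s), (x,t), (x,u), (x,v), (x,w).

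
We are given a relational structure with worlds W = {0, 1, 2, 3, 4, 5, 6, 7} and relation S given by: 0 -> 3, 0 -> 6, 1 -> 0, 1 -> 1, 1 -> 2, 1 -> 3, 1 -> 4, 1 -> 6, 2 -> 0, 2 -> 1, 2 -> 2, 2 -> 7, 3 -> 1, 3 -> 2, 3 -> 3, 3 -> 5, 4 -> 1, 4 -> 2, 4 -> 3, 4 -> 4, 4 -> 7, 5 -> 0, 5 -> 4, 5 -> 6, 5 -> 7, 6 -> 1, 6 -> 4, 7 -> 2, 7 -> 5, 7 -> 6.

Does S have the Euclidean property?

No

Euclidean: no — 0 S 3 and 0 S 6, but not 3 S 6.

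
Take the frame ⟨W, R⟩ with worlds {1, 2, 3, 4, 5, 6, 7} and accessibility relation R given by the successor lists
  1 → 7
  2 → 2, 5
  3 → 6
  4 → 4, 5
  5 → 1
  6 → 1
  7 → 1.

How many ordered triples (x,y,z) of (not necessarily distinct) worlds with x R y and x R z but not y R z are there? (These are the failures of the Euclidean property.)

9

Enumerating: (1,7,7), (2,5,2), (2,5,5), (3,6,6), (4,5,4), (4,5,5), (5,1,1), (6,1,1), (7,1,1).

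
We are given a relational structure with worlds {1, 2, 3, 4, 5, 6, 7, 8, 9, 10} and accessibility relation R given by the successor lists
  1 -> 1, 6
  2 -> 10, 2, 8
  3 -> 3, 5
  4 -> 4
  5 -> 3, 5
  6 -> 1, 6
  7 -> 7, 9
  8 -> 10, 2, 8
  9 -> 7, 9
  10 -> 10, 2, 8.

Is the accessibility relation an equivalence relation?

Reflexive: yes — every world is R-related to itself.
Symmetric: yes — every pair in R has its reverse in R.
Transitive: yes — every two-step R-path is closed by a direct edge.
So R is an equivalence relation.

Yes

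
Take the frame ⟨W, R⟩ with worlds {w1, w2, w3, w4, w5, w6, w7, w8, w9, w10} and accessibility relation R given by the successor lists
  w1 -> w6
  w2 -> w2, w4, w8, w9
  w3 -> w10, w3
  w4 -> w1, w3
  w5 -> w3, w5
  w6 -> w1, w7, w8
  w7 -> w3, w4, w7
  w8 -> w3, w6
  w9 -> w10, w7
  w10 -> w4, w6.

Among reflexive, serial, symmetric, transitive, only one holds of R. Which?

Reflexive: no — w1 is not related to itself.
Serial: yes — every world has a successor (e.g. w1 R w6).
Symmetric: no — w10 R w4 but not w4 R w10.
Transitive: no — w1 R w6 and w6 R w7, but not w1 R w7.
Only serial holds.

serial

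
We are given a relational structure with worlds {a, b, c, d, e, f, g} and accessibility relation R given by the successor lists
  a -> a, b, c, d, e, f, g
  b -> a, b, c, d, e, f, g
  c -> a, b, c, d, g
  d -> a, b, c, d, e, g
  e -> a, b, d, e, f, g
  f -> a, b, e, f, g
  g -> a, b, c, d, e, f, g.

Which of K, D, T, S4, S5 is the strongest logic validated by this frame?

T

Serial (axiom D): yes — every world has a successor (e.g. a R a).
Reflexive (axiom T): yes — every world is R-related to itself.
Transitive (axiom 4): no — c R a and a R e, but not c R e.
Euclidean (axiom 5): no — a R c and a R e, but not c R e.
So F validates K, D, T; S4 would additionally require R to be transitive. The strongest is T.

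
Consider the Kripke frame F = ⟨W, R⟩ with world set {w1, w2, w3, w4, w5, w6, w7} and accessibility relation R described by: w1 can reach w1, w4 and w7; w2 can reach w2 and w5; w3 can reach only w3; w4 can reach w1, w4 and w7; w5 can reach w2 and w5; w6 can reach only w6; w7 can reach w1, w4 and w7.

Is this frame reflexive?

Yes

Reflexive: yes — every world is R-related to itself.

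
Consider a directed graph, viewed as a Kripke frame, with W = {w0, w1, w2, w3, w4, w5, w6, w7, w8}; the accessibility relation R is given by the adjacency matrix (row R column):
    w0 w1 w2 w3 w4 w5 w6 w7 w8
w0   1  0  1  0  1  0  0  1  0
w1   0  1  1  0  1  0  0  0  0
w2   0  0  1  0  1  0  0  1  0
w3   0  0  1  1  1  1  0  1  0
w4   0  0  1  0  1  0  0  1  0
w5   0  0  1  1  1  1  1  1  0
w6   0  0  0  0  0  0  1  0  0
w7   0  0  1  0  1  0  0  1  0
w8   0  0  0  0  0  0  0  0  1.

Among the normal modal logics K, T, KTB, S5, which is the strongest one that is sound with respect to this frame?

T

Reflexive (axiom T): yes — every world is R-related to itself.
Symmetric (axiom B): no — w0 R w2 but not w2 R w0.
Euclidean (axiom 5): no — w3 R w2 and w3 R w5, but not w2 R w5.
So F validates K, T; KTB would additionally require R to be symmetric. The strongest is T.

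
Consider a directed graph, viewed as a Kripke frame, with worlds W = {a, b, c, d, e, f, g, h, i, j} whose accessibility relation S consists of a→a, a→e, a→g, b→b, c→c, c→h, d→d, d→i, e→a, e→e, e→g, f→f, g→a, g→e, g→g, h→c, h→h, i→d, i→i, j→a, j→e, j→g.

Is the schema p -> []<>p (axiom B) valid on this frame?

Axiom B corresponds to the accessibility relation being symmetric.
Symmetric: no — j S a but not a S j.

No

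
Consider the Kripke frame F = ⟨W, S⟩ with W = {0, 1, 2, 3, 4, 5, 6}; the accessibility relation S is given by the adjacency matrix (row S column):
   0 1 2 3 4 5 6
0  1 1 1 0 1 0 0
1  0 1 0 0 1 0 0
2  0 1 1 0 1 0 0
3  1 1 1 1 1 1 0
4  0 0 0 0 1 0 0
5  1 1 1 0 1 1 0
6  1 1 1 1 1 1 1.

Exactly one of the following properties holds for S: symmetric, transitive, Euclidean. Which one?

transitive

Symmetric: no — 0 S 1 but not 1 S 0.
Transitive: yes — every two-step S-path is closed by a direct edge.
Euclidean: no — 0 S 1 and 0 S 2, but not 1 S 2.
Only transitive holds.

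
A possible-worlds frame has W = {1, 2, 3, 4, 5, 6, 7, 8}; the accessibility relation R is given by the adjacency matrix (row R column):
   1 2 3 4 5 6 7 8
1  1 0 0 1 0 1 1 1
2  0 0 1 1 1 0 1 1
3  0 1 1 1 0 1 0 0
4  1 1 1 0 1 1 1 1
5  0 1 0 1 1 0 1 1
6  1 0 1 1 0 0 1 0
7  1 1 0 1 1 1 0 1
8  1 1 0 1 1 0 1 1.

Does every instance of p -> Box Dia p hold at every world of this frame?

Axiom B corresponds to the accessibility relation being symmetric.
Symmetric: yes — every pair in R has its reverse in R.

Yes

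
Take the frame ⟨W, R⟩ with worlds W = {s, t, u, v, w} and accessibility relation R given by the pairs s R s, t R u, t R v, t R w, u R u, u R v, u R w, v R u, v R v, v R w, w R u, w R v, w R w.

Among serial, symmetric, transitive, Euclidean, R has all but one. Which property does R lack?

Serial: yes — every world has a successor (e.g. s R s).
Symmetric: no — t R u but not u R t.
Transitive: yes — every two-step R-path is closed by a direct edge.
Euclidean: yes — any two successors of a common world are R-related.
Only symmetric fails.

symmetric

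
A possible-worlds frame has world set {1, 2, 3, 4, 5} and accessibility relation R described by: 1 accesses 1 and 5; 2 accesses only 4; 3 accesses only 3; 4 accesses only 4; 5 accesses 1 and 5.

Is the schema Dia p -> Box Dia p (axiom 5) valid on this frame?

Yes

By correspondence theory, 5 is valid on a frame iff R is Euclidean.
Euclidean: yes — any two successors of a common world are R-related.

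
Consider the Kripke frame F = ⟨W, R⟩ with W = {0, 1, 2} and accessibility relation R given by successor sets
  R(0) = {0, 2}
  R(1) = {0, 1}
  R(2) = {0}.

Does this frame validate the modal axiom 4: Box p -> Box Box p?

No

Axiom 4 corresponds to the accessibility relation being transitive.
Transitive: no — 1 R 0 and 0 R 2, but not 1 R 2.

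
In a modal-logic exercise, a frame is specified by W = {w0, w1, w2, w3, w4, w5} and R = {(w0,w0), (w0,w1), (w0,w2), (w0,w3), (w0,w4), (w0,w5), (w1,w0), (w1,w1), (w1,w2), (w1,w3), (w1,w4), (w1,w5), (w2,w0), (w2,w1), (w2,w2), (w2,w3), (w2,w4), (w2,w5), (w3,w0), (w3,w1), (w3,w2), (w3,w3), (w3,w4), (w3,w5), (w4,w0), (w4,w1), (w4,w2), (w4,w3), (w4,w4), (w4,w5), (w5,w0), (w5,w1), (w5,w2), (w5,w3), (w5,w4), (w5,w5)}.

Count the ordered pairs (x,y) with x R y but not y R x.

0

R is symmetric; there are no such tuples.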